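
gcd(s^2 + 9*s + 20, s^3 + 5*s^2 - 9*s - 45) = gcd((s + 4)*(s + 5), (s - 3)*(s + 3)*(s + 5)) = s + 5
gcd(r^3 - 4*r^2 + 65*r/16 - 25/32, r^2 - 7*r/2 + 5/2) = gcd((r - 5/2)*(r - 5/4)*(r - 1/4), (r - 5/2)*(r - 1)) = r - 5/2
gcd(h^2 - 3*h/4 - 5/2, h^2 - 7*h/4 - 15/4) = h + 5/4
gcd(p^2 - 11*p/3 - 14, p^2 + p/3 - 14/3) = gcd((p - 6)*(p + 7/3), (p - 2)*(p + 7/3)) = p + 7/3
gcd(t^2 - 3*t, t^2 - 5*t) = t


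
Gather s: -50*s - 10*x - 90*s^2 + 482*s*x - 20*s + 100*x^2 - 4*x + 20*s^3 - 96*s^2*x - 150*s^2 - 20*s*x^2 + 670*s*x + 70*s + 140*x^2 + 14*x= 20*s^3 + s^2*(-96*x - 240) + s*(-20*x^2 + 1152*x) + 240*x^2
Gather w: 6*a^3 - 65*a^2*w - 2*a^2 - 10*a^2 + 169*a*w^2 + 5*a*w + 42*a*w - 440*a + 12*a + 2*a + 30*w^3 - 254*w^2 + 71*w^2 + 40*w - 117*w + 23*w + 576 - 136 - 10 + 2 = 6*a^3 - 12*a^2 - 426*a + 30*w^3 + w^2*(169*a - 183) + w*(-65*a^2 + 47*a - 54) + 432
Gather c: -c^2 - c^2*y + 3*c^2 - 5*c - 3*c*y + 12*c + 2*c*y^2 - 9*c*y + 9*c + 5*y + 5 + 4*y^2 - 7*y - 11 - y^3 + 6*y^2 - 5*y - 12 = c^2*(2 - y) + c*(2*y^2 - 12*y + 16) - y^3 + 10*y^2 - 7*y - 18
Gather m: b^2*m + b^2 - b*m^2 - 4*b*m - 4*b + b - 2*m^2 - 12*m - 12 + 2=b^2 - 3*b + m^2*(-b - 2) + m*(b^2 - 4*b - 12) - 10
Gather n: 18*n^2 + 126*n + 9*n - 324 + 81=18*n^2 + 135*n - 243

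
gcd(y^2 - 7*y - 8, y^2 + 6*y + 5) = y + 1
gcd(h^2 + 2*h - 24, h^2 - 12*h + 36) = 1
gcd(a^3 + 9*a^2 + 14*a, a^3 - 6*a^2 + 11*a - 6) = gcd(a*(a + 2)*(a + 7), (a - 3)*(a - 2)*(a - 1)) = 1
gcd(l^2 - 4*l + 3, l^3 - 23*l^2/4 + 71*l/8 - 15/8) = l - 3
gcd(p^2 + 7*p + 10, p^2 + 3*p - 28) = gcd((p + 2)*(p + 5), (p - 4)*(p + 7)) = 1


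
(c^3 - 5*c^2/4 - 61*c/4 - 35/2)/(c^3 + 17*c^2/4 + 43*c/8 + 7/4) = 2*(c - 5)/(2*c + 1)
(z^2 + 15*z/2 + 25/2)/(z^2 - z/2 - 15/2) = (z + 5)/(z - 3)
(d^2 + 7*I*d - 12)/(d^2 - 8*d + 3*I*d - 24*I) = (d + 4*I)/(d - 8)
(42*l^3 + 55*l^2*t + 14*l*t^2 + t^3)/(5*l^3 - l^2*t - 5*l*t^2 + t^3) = (42*l^2 + 13*l*t + t^2)/(5*l^2 - 6*l*t + t^2)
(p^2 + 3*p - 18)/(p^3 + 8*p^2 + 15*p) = (p^2 + 3*p - 18)/(p*(p^2 + 8*p + 15))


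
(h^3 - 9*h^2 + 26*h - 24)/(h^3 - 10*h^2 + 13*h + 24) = (h^2 - 6*h + 8)/(h^2 - 7*h - 8)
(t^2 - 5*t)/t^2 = (t - 5)/t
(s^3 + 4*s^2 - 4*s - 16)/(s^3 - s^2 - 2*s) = (s^2 + 6*s + 8)/(s*(s + 1))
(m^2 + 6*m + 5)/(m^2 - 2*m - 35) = (m + 1)/(m - 7)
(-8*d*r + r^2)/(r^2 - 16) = r*(-8*d + r)/(r^2 - 16)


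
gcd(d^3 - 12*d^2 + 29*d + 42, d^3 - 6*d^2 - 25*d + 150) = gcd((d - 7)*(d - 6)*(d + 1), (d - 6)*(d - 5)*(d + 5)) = d - 6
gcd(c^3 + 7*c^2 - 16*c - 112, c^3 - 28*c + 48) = c - 4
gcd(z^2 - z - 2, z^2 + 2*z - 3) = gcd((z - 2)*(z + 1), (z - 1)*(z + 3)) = 1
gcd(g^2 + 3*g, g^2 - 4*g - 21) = g + 3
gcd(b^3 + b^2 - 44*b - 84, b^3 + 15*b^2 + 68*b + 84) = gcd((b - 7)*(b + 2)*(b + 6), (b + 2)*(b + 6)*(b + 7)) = b^2 + 8*b + 12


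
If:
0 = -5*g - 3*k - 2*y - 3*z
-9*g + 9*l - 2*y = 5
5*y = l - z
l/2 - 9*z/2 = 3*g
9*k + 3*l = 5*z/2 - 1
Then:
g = 1073/5781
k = -161/423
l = 1498/1927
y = 314/1927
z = -72/1927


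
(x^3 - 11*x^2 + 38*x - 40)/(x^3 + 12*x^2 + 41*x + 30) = (x^3 - 11*x^2 + 38*x - 40)/(x^3 + 12*x^2 + 41*x + 30)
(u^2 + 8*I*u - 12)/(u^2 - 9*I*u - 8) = (-u^2 - 8*I*u + 12)/(-u^2 + 9*I*u + 8)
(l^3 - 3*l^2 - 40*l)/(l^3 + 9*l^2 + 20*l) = (l - 8)/(l + 4)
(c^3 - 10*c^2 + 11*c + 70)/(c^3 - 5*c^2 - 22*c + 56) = (c^2 - 3*c - 10)/(c^2 + 2*c - 8)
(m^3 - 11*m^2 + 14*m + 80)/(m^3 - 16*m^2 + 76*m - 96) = (m^2 - 3*m - 10)/(m^2 - 8*m + 12)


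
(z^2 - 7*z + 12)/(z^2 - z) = (z^2 - 7*z + 12)/(z*(z - 1))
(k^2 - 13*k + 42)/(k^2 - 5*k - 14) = (k - 6)/(k + 2)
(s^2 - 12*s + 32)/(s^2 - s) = (s^2 - 12*s + 32)/(s*(s - 1))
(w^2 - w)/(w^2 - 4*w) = (w - 1)/(w - 4)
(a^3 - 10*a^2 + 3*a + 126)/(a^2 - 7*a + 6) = (a^2 - 4*a - 21)/(a - 1)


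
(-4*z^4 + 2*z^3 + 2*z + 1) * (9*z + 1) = -36*z^5 + 14*z^4 + 2*z^3 + 18*z^2 + 11*z + 1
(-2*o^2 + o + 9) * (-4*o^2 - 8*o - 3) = 8*o^4 + 12*o^3 - 38*o^2 - 75*o - 27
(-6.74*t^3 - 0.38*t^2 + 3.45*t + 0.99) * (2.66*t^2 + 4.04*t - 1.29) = -17.9284*t^5 - 28.2404*t^4 + 16.3364*t^3 + 17.0616*t^2 - 0.450900000000001*t - 1.2771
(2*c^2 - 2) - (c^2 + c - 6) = c^2 - c + 4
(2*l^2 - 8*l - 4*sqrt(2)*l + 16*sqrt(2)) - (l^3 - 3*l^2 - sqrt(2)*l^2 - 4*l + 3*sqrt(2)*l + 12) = -l^3 + sqrt(2)*l^2 + 5*l^2 - 7*sqrt(2)*l - 4*l - 12 + 16*sqrt(2)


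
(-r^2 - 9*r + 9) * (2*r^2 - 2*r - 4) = -2*r^4 - 16*r^3 + 40*r^2 + 18*r - 36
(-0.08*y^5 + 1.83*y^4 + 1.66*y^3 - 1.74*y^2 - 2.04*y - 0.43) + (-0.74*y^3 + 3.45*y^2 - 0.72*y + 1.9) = -0.08*y^5 + 1.83*y^4 + 0.92*y^3 + 1.71*y^2 - 2.76*y + 1.47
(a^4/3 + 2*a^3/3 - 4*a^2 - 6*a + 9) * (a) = a^5/3 + 2*a^4/3 - 4*a^3 - 6*a^2 + 9*a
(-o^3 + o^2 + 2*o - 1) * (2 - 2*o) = 2*o^4 - 4*o^3 - 2*o^2 + 6*o - 2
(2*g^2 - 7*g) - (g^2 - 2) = g^2 - 7*g + 2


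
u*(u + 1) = u^2 + u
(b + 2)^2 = b^2 + 4*b + 4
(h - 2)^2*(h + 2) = h^3 - 2*h^2 - 4*h + 8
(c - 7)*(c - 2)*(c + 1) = c^3 - 8*c^2 + 5*c + 14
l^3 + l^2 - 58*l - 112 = (l - 8)*(l + 2)*(l + 7)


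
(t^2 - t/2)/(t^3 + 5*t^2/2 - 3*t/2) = 1/(t + 3)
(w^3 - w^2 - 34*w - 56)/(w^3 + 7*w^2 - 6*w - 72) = (w^2 - 5*w - 14)/(w^2 + 3*w - 18)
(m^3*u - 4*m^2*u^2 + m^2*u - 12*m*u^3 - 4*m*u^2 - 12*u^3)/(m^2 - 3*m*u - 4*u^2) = u*(-m^3 + 4*m^2*u - m^2 + 12*m*u^2 + 4*m*u + 12*u^2)/(-m^2 + 3*m*u + 4*u^2)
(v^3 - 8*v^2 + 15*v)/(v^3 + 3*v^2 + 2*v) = (v^2 - 8*v + 15)/(v^2 + 3*v + 2)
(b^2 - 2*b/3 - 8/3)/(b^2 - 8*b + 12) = (b + 4/3)/(b - 6)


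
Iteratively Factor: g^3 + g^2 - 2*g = (g)*(g^2 + g - 2) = g*(g + 2)*(g - 1)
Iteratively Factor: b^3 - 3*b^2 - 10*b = (b + 2)*(b^2 - 5*b) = (b - 5)*(b + 2)*(b)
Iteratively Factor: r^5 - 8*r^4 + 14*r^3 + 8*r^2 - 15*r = (r - 5)*(r^4 - 3*r^3 - r^2 + 3*r) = (r - 5)*(r - 1)*(r^3 - 2*r^2 - 3*r) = (r - 5)*(r - 1)*(r + 1)*(r^2 - 3*r) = r*(r - 5)*(r - 1)*(r + 1)*(r - 3)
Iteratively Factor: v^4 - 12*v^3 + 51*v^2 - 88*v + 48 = (v - 1)*(v^3 - 11*v^2 + 40*v - 48) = (v - 4)*(v - 1)*(v^2 - 7*v + 12) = (v - 4)*(v - 3)*(v - 1)*(v - 4)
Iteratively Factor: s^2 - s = (s)*(s - 1)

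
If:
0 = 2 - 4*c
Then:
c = 1/2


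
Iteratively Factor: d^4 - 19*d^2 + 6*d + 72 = (d - 3)*(d^3 + 3*d^2 - 10*d - 24) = (d - 3)*(d + 4)*(d^2 - d - 6) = (d - 3)*(d + 2)*(d + 4)*(d - 3)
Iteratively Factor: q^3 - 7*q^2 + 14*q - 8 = (q - 1)*(q^2 - 6*q + 8) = (q - 2)*(q - 1)*(q - 4)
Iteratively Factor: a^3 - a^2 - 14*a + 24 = (a - 2)*(a^2 + a - 12) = (a - 3)*(a - 2)*(a + 4)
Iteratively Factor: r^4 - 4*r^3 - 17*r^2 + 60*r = (r - 5)*(r^3 + r^2 - 12*r) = r*(r - 5)*(r^2 + r - 12) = r*(r - 5)*(r - 3)*(r + 4)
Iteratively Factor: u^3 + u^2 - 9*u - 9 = (u + 3)*(u^2 - 2*u - 3) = (u - 3)*(u + 3)*(u + 1)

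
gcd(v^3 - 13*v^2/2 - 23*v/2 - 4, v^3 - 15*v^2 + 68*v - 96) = v - 8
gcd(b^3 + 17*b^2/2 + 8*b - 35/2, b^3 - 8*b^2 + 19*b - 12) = b - 1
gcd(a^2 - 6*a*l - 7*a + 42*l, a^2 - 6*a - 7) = a - 7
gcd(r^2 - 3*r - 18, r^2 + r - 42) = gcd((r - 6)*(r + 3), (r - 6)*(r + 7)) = r - 6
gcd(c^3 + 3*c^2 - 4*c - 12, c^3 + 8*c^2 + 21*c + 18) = c^2 + 5*c + 6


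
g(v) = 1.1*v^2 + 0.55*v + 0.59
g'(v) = 2.2*v + 0.55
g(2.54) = 9.08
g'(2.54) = 6.14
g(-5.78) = 34.16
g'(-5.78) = -12.17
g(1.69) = 4.66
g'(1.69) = 4.27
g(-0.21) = 0.52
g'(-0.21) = 0.09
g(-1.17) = 1.45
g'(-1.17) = -2.02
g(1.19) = 2.80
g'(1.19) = 3.17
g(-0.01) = 0.58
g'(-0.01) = 0.53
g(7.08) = 59.62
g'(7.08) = 16.13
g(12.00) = 165.59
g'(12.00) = 26.95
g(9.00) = 94.64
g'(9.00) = 20.35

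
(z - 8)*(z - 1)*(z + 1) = z^3 - 8*z^2 - z + 8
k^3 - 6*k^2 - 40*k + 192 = (k - 8)*(k - 4)*(k + 6)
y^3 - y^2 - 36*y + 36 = (y - 6)*(y - 1)*(y + 6)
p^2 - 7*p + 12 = (p - 4)*(p - 3)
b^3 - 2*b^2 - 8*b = b*(b - 4)*(b + 2)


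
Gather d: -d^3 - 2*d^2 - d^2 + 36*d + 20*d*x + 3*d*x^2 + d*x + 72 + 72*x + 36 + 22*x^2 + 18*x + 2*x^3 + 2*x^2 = -d^3 - 3*d^2 + d*(3*x^2 + 21*x + 36) + 2*x^3 + 24*x^2 + 90*x + 108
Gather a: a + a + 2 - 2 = 2*a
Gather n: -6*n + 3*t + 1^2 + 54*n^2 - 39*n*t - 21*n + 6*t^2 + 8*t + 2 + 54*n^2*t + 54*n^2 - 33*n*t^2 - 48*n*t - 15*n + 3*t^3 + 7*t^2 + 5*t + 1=n^2*(54*t + 108) + n*(-33*t^2 - 87*t - 42) + 3*t^3 + 13*t^2 + 16*t + 4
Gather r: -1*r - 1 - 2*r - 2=-3*r - 3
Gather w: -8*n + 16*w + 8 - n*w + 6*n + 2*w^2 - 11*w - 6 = -2*n + 2*w^2 + w*(5 - n) + 2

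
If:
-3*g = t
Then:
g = -t/3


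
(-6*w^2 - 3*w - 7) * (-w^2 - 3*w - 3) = 6*w^4 + 21*w^3 + 34*w^2 + 30*w + 21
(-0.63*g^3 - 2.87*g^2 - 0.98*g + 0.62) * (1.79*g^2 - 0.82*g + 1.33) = -1.1277*g^5 - 4.6207*g^4 - 0.2387*g^3 - 1.9037*g^2 - 1.8118*g + 0.8246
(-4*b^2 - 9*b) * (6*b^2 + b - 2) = -24*b^4 - 58*b^3 - b^2 + 18*b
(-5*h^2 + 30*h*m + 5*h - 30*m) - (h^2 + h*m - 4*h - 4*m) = -6*h^2 + 29*h*m + 9*h - 26*m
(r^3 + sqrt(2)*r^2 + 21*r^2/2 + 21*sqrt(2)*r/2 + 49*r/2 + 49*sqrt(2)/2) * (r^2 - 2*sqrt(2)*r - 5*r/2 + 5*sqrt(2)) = r^5 - sqrt(2)*r^4 + 8*r^4 - 8*sqrt(2)*r^3 - 23*r^3/4 - 373*r^2/4 + 7*sqrt(2)*r^2/4 + 7*r + 245*sqrt(2)*r/4 + 245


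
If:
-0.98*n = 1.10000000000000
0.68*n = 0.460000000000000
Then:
No Solution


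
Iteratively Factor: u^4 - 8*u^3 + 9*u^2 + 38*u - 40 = (u + 2)*(u^3 - 10*u^2 + 29*u - 20) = (u - 1)*(u + 2)*(u^2 - 9*u + 20) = (u - 5)*(u - 1)*(u + 2)*(u - 4)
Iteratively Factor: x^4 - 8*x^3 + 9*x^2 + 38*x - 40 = (x - 1)*(x^3 - 7*x^2 + 2*x + 40) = (x - 5)*(x - 1)*(x^2 - 2*x - 8) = (x - 5)*(x - 1)*(x + 2)*(x - 4)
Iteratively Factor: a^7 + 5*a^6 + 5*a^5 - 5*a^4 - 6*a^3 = (a)*(a^6 + 5*a^5 + 5*a^4 - 5*a^3 - 6*a^2) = a^2*(a^5 + 5*a^4 + 5*a^3 - 5*a^2 - 6*a) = a^2*(a - 1)*(a^4 + 6*a^3 + 11*a^2 + 6*a) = a^2*(a - 1)*(a + 3)*(a^3 + 3*a^2 + 2*a) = a^2*(a - 1)*(a + 2)*(a + 3)*(a^2 + a) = a^2*(a - 1)*(a + 1)*(a + 2)*(a + 3)*(a)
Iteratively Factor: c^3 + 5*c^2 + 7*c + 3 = (c + 3)*(c^2 + 2*c + 1) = (c + 1)*(c + 3)*(c + 1)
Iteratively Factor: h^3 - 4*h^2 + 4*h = (h - 2)*(h^2 - 2*h) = h*(h - 2)*(h - 2)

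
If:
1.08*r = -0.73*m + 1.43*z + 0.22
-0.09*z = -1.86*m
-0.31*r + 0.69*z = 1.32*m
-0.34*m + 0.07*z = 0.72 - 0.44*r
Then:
No Solution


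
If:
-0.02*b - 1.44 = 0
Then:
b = -72.00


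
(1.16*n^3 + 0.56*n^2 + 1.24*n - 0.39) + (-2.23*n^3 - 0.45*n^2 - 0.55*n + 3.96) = -1.07*n^3 + 0.11*n^2 + 0.69*n + 3.57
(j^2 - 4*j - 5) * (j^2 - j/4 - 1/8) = j^4 - 17*j^3/4 - 33*j^2/8 + 7*j/4 + 5/8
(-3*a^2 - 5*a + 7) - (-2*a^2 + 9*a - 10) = -a^2 - 14*a + 17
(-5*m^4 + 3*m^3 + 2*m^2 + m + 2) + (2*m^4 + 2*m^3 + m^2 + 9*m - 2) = -3*m^4 + 5*m^3 + 3*m^2 + 10*m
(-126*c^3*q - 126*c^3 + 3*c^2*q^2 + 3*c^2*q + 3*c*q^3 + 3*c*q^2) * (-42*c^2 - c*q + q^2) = 5292*c^5*q + 5292*c^5 - 255*c^3*q^3 - 255*c^3*q^2 + 3*c*q^5 + 3*c*q^4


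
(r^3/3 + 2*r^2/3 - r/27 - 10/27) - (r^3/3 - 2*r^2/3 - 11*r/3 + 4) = 4*r^2/3 + 98*r/27 - 118/27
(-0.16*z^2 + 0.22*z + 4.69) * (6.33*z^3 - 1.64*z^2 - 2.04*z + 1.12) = -1.0128*z^5 + 1.655*z^4 + 29.6533*z^3 - 8.3196*z^2 - 9.3212*z + 5.2528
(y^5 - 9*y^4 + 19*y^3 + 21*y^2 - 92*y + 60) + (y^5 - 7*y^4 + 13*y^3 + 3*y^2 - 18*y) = 2*y^5 - 16*y^4 + 32*y^3 + 24*y^2 - 110*y + 60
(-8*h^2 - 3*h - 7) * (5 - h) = 8*h^3 - 37*h^2 - 8*h - 35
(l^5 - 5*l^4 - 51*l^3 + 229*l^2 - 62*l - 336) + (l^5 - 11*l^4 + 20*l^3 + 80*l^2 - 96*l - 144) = 2*l^5 - 16*l^4 - 31*l^3 + 309*l^2 - 158*l - 480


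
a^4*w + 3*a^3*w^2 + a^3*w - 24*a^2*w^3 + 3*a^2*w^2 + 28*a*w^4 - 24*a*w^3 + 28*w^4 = (a - 2*w)^2*(a + 7*w)*(a*w + w)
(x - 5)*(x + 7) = x^2 + 2*x - 35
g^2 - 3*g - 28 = (g - 7)*(g + 4)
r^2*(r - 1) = r^3 - r^2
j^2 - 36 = (j - 6)*(j + 6)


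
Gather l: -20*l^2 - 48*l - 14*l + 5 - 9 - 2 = -20*l^2 - 62*l - 6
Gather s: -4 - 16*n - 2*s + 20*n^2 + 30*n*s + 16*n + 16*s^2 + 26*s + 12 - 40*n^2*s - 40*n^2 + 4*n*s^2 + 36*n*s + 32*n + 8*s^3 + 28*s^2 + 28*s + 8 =-20*n^2 + 32*n + 8*s^3 + s^2*(4*n + 44) + s*(-40*n^2 + 66*n + 52) + 16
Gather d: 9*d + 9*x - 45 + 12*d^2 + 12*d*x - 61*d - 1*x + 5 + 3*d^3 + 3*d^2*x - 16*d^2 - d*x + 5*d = 3*d^3 + d^2*(3*x - 4) + d*(11*x - 47) + 8*x - 40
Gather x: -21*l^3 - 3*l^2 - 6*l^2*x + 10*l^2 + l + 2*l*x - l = -21*l^3 + 7*l^2 + x*(-6*l^2 + 2*l)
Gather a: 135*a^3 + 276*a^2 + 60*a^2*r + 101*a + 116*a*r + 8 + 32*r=135*a^3 + a^2*(60*r + 276) + a*(116*r + 101) + 32*r + 8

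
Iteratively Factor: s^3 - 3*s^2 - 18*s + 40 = (s - 2)*(s^2 - s - 20) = (s - 2)*(s + 4)*(s - 5)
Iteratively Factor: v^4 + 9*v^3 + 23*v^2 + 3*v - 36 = (v - 1)*(v^3 + 10*v^2 + 33*v + 36) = (v - 1)*(v + 3)*(v^2 + 7*v + 12) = (v - 1)*(v + 3)^2*(v + 4)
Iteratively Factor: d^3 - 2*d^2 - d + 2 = (d + 1)*(d^2 - 3*d + 2) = (d - 2)*(d + 1)*(d - 1)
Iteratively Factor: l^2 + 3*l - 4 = (l + 4)*(l - 1)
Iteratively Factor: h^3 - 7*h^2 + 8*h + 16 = (h + 1)*(h^2 - 8*h + 16) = (h - 4)*(h + 1)*(h - 4)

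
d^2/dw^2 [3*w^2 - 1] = 6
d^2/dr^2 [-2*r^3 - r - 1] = -12*r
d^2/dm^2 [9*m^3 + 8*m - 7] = 54*m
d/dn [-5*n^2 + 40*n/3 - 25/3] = 40/3 - 10*n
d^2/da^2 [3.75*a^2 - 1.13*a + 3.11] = 7.50000000000000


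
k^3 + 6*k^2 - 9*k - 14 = (k - 2)*(k + 1)*(k + 7)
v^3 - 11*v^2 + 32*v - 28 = (v - 7)*(v - 2)^2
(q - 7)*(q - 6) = q^2 - 13*q + 42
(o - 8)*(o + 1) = o^2 - 7*o - 8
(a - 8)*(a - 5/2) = a^2 - 21*a/2 + 20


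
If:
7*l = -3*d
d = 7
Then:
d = 7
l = -3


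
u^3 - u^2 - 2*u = u*(u - 2)*(u + 1)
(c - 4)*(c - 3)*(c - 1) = c^3 - 8*c^2 + 19*c - 12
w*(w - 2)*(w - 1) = w^3 - 3*w^2 + 2*w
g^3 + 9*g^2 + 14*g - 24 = (g - 1)*(g + 4)*(g + 6)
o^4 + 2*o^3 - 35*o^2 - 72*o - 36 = (o - 6)*(o + 1)^2*(o + 6)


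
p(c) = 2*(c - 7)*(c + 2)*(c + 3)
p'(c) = 2*(c - 7)*(c + 2) + 2*(c - 7)*(c + 3) + 2*(c + 2)*(c + 3)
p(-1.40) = -16.13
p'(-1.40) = -35.04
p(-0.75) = -43.59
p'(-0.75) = -48.62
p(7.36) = 69.82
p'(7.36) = 208.14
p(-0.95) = -34.22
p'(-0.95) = -44.98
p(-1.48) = -13.41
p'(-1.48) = -33.02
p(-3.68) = -24.40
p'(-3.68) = 52.69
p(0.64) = -122.23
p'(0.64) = -60.66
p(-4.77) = -115.41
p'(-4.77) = 116.68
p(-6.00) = -312.00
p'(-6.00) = 206.00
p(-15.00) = -6864.00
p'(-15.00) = 1412.00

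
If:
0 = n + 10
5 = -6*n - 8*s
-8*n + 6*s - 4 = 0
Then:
No Solution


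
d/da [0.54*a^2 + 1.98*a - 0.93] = 1.08*a + 1.98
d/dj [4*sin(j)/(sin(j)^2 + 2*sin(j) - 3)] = 4*(cos(j)^2 - 4)*cos(j)/((sin(j) - 1)^2*(sin(j) + 3)^2)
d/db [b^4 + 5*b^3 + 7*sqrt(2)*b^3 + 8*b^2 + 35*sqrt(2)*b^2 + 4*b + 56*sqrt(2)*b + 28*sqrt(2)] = 4*b^3 + 15*b^2 + 21*sqrt(2)*b^2 + 16*b + 70*sqrt(2)*b + 4 + 56*sqrt(2)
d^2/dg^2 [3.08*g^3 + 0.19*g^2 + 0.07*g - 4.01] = 18.48*g + 0.38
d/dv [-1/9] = 0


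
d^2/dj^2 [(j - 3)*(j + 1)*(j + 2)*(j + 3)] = 12*j^2 + 18*j - 14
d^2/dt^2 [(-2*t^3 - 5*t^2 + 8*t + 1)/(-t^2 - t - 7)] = 2*(-25*t^3 - 66*t^2 + 459*t + 307)/(t^6 + 3*t^5 + 24*t^4 + 43*t^3 + 168*t^2 + 147*t + 343)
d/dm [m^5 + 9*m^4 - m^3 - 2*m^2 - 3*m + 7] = 5*m^4 + 36*m^3 - 3*m^2 - 4*m - 3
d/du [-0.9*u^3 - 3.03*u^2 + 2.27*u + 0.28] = -2.7*u^2 - 6.06*u + 2.27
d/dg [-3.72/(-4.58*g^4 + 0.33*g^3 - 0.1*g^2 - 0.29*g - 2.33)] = (-68.1504*g^3 + 3.6828*g^2 - 0.744*g - 1.0788)/(4.58*g^4 - 0.33*g^3 + 0.1*g^2 + 0.29*g + 2.33)^2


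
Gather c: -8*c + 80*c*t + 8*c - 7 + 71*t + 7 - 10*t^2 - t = 80*c*t - 10*t^2 + 70*t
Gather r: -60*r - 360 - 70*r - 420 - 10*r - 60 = -140*r - 840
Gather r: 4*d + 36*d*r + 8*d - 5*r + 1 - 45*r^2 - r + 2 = 12*d - 45*r^2 + r*(36*d - 6) + 3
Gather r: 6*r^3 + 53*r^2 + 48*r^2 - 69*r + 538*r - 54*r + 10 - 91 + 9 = 6*r^3 + 101*r^2 + 415*r - 72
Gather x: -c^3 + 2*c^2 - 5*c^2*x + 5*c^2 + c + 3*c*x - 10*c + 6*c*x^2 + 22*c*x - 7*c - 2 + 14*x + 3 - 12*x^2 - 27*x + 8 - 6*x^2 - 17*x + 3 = -c^3 + 7*c^2 - 16*c + x^2*(6*c - 18) + x*(-5*c^2 + 25*c - 30) + 12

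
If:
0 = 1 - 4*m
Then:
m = 1/4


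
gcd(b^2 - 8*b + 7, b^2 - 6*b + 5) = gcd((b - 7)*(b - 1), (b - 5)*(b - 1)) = b - 1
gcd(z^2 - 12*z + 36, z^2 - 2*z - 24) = z - 6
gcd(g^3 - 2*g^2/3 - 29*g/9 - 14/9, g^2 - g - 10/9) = g + 2/3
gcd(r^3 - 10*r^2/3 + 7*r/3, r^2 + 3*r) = r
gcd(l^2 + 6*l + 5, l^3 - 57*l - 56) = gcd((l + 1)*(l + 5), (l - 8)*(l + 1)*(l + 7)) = l + 1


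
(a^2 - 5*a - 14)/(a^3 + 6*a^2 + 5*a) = (a^2 - 5*a - 14)/(a*(a^2 + 6*a + 5))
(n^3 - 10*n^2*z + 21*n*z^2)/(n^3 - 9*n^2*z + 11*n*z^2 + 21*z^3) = n/(n + z)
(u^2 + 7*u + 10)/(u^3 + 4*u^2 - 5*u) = (u + 2)/(u*(u - 1))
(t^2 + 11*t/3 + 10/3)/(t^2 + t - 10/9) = 3*(t + 2)/(3*t - 2)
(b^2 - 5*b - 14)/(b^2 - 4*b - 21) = (b + 2)/(b + 3)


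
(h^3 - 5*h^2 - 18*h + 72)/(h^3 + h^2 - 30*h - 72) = (h - 3)/(h + 3)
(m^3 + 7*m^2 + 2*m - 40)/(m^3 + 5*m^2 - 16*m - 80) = (m - 2)/(m - 4)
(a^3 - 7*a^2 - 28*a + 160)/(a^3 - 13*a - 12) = (a^2 - 3*a - 40)/(a^2 + 4*a + 3)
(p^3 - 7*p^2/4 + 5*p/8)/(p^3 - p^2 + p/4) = (4*p - 5)/(2*(2*p - 1))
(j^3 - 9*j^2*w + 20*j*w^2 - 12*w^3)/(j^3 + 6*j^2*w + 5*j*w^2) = (j^3 - 9*j^2*w + 20*j*w^2 - 12*w^3)/(j*(j^2 + 6*j*w + 5*w^2))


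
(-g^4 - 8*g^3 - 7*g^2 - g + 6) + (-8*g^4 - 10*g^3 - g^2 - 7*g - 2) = -9*g^4 - 18*g^3 - 8*g^2 - 8*g + 4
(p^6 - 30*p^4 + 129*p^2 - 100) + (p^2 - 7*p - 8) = p^6 - 30*p^4 + 130*p^2 - 7*p - 108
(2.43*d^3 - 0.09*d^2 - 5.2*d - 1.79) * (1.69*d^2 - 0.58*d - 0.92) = 4.1067*d^5 - 1.5615*d^4 - 10.9714*d^3 + 0.0737000000000001*d^2 + 5.8222*d + 1.6468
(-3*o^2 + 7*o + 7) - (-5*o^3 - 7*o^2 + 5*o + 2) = 5*o^3 + 4*o^2 + 2*o + 5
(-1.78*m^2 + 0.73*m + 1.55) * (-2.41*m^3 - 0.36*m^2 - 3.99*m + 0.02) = 4.2898*m^5 - 1.1185*m^4 + 3.1039*m^3 - 3.5063*m^2 - 6.1699*m + 0.031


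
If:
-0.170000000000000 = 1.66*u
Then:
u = -0.10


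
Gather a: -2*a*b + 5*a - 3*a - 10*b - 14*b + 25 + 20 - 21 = a*(2 - 2*b) - 24*b + 24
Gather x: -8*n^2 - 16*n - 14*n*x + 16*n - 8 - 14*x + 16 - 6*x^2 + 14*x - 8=-8*n^2 - 14*n*x - 6*x^2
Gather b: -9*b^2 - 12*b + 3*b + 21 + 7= -9*b^2 - 9*b + 28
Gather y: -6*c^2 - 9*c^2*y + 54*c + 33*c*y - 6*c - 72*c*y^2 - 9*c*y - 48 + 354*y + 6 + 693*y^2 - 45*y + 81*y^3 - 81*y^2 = -6*c^2 + 48*c + 81*y^3 + y^2*(612 - 72*c) + y*(-9*c^2 + 24*c + 309) - 42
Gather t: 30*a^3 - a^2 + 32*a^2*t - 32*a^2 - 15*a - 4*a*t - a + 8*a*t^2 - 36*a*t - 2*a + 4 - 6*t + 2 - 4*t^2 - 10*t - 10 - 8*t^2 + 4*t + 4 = 30*a^3 - 33*a^2 - 18*a + t^2*(8*a - 12) + t*(32*a^2 - 40*a - 12)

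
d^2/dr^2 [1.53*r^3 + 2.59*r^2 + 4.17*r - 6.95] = 9.18*r + 5.18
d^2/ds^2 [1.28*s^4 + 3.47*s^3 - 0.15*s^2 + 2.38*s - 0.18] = 15.36*s^2 + 20.82*s - 0.3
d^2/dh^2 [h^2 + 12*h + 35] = 2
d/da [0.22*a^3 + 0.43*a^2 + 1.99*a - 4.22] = 0.66*a^2 + 0.86*a + 1.99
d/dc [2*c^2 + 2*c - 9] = 4*c + 2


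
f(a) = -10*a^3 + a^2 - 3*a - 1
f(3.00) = -271.00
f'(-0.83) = -25.33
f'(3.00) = -267.00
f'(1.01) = -31.58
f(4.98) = -1226.20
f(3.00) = -271.00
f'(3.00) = -267.00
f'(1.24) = -46.65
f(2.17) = -104.98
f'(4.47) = -593.49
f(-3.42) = 420.97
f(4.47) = -887.58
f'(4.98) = -737.05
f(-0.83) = 7.90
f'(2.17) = -139.93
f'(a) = -30*a^2 + 2*a - 3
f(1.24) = -22.25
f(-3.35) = 396.23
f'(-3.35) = -346.38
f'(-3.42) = -360.73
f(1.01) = -13.31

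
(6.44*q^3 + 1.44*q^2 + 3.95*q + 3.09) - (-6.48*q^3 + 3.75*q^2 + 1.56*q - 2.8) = 12.92*q^3 - 2.31*q^2 + 2.39*q + 5.89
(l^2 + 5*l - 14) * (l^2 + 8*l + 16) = l^4 + 13*l^3 + 42*l^2 - 32*l - 224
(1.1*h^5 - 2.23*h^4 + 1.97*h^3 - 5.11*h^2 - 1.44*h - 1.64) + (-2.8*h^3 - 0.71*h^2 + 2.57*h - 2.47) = 1.1*h^5 - 2.23*h^4 - 0.83*h^3 - 5.82*h^2 + 1.13*h - 4.11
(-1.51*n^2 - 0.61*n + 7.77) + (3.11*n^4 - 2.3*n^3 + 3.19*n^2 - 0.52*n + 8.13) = 3.11*n^4 - 2.3*n^3 + 1.68*n^2 - 1.13*n + 15.9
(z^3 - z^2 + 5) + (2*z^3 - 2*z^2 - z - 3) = 3*z^3 - 3*z^2 - z + 2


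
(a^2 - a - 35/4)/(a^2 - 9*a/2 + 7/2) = (a + 5/2)/(a - 1)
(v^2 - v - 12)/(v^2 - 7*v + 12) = (v + 3)/(v - 3)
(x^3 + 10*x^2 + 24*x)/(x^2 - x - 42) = x*(x + 4)/(x - 7)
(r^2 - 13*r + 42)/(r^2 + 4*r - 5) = (r^2 - 13*r + 42)/(r^2 + 4*r - 5)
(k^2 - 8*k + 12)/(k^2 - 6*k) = (k - 2)/k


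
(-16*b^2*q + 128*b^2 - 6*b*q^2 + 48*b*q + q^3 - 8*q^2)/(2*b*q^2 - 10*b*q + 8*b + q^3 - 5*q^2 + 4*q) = (-8*b*q + 64*b + q^2 - 8*q)/(q^2 - 5*q + 4)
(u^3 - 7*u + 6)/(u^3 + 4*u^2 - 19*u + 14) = (u + 3)/(u + 7)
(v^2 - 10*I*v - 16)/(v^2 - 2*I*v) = (v - 8*I)/v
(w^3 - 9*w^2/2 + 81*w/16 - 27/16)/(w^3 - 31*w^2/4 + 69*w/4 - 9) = (w - 3/4)/(w - 4)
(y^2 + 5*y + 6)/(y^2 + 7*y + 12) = (y + 2)/(y + 4)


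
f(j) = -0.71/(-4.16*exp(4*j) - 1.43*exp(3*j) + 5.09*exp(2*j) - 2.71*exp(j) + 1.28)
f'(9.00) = 0.00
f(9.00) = 0.00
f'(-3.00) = -0.06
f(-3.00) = -0.61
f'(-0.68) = -0.52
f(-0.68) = -0.94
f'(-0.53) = -1.54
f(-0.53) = -1.08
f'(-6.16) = -0.00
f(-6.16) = -0.56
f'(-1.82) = -0.15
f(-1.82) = -0.74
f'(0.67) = -0.05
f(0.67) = 0.01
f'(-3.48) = -0.04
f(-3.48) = -0.59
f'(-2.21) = -0.12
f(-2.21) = -0.68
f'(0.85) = -0.02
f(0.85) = 0.01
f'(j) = -0.71*(16.64*exp(4*j) + 4.29*exp(3*j) - 10.18*exp(2*j) + 2.71*exp(j))/(-4.16*exp(4*j) - 1.43*exp(3*j) + 5.09*exp(2*j) - 2.71*exp(j) + 1.28)^2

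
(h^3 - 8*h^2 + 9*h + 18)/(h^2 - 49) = (h^3 - 8*h^2 + 9*h + 18)/(h^2 - 49)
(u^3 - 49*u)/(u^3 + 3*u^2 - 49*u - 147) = u/(u + 3)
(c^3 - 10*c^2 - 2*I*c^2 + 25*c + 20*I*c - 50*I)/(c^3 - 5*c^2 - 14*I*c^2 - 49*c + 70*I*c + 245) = (c^2 - c*(5 + 2*I) + 10*I)/(c^2 - 14*I*c - 49)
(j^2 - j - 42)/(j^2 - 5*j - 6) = (-j^2 + j + 42)/(-j^2 + 5*j + 6)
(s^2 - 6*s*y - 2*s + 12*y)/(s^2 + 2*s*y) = (s^2 - 6*s*y - 2*s + 12*y)/(s*(s + 2*y))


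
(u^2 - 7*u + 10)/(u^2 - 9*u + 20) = (u - 2)/(u - 4)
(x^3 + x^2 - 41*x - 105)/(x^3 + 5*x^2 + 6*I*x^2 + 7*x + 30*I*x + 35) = (x^2 - 4*x - 21)/(x^2 + 6*I*x + 7)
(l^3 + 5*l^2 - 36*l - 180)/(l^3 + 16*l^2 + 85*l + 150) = (l - 6)/(l + 5)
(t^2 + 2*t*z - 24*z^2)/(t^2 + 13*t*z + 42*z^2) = (t - 4*z)/(t + 7*z)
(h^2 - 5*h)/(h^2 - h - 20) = h/(h + 4)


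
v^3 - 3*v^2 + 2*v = v*(v - 2)*(v - 1)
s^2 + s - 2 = (s - 1)*(s + 2)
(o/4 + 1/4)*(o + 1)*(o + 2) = o^3/4 + o^2 + 5*o/4 + 1/2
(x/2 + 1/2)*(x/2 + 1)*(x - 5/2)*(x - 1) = x^4/4 - x^3/8 - 3*x^2/2 + x/8 + 5/4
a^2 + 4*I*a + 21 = (a - 3*I)*(a + 7*I)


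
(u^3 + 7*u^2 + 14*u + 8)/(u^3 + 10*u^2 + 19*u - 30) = (u^3 + 7*u^2 + 14*u + 8)/(u^3 + 10*u^2 + 19*u - 30)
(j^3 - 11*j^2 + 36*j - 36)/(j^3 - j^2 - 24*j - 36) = (j^2 - 5*j + 6)/(j^2 + 5*j + 6)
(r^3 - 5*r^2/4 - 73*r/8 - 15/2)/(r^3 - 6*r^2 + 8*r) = (8*r^2 + 22*r + 15)/(8*r*(r - 2))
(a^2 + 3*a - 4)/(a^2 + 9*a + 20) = (a - 1)/(a + 5)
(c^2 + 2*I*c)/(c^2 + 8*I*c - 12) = c/(c + 6*I)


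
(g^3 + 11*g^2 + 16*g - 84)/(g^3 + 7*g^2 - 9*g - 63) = (g^2 + 4*g - 12)/(g^2 - 9)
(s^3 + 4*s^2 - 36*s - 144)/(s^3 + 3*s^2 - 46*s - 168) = (s - 6)/(s - 7)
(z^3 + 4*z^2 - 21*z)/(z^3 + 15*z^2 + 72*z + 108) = z*(z^2 + 4*z - 21)/(z^3 + 15*z^2 + 72*z + 108)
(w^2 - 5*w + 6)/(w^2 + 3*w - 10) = (w - 3)/(w + 5)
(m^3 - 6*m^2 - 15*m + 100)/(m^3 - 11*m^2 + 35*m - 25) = (m + 4)/(m - 1)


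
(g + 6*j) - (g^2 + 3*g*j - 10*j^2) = -g^2 - 3*g*j + g + 10*j^2 + 6*j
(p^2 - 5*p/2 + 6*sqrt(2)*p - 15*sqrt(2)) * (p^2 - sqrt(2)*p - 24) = p^4 - 5*p^3/2 + 5*sqrt(2)*p^3 - 36*p^2 - 25*sqrt(2)*p^2/2 - 144*sqrt(2)*p + 90*p + 360*sqrt(2)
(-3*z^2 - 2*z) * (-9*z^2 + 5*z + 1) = 27*z^4 + 3*z^3 - 13*z^2 - 2*z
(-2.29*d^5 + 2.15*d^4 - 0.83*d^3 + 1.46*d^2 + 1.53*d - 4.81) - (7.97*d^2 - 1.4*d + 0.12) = -2.29*d^5 + 2.15*d^4 - 0.83*d^3 - 6.51*d^2 + 2.93*d - 4.93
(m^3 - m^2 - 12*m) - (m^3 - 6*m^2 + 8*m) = 5*m^2 - 20*m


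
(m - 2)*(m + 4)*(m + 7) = m^3 + 9*m^2 + 6*m - 56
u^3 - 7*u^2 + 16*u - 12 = (u - 3)*(u - 2)^2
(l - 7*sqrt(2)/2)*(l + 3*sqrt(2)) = l^2 - sqrt(2)*l/2 - 21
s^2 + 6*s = s*(s + 6)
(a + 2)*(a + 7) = a^2 + 9*a + 14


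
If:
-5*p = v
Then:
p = -v/5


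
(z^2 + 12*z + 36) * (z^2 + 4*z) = z^4 + 16*z^3 + 84*z^2 + 144*z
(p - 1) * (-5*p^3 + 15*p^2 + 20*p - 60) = -5*p^4 + 20*p^3 + 5*p^2 - 80*p + 60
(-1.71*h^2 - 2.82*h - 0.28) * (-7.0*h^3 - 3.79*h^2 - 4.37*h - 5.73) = 11.97*h^5 + 26.2209*h^4 + 20.1205*h^3 + 23.1829*h^2 + 17.3822*h + 1.6044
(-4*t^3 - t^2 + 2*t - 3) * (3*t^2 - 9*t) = -12*t^5 + 33*t^4 + 15*t^3 - 27*t^2 + 27*t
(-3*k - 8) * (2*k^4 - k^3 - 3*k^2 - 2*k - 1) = -6*k^5 - 13*k^4 + 17*k^3 + 30*k^2 + 19*k + 8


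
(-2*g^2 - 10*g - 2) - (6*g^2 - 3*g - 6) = -8*g^2 - 7*g + 4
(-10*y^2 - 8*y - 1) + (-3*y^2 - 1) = -13*y^2 - 8*y - 2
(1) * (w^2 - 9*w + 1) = w^2 - 9*w + 1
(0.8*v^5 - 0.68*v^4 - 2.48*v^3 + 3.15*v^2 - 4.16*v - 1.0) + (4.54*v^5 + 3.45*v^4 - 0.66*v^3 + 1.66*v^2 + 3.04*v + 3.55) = 5.34*v^5 + 2.77*v^4 - 3.14*v^3 + 4.81*v^2 - 1.12*v + 2.55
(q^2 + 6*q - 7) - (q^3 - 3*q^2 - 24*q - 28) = -q^3 + 4*q^2 + 30*q + 21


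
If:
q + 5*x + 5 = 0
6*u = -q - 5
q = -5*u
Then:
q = 25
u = -5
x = -6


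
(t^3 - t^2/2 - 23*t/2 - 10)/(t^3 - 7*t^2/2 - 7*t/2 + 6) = (2*t^2 + 7*t + 5)/(2*t^2 + t - 3)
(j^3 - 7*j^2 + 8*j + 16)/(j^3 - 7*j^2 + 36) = (j^3 - 7*j^2 + 8*j + 16)/(j^3 - 7*j^2 + 36)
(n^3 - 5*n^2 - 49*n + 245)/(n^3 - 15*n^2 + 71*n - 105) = (n + 7)/(n - 3)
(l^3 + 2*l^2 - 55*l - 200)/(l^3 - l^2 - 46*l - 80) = (l + 5)/(l + 2)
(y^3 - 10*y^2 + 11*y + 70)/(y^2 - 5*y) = y - 5 - 14/y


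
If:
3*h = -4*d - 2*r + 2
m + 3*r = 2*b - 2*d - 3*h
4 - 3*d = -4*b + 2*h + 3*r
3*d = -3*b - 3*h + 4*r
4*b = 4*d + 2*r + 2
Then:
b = -71/103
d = -133/103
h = 232/103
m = -635/103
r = 21/103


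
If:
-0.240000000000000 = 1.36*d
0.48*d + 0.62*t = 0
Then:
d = -0.18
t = 0.14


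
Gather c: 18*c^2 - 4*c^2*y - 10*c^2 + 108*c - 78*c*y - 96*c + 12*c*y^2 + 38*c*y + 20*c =c^2*(8 - 4*y) + c*(12*y^2 - 40*y + 32)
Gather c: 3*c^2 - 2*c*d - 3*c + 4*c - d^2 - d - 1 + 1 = 3*c^2 + c*(1 - 2*d) - d^2 - d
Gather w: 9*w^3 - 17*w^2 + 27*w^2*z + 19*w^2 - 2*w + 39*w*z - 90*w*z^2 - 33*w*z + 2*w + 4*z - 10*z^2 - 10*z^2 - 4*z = 9*w^3 + w^2*(27*z + 2) + w*(-90*z^2 + 6*z) - 20*z^2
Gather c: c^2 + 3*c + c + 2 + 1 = c^2 + 4*c + 3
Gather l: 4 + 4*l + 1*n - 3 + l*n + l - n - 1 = l*(n + 5)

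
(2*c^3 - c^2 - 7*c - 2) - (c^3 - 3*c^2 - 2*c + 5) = c^3 + 2*c^2 - 5*c - 7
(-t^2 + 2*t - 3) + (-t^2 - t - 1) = -2*t^2 + t - 4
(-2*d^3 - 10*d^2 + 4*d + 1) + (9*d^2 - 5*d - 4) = -2*d^3 - d^2 - d - 3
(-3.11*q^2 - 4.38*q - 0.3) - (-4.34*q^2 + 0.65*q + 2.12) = 1.23*q^2 - 5.03*q - 2.42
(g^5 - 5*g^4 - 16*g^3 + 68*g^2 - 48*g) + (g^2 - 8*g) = g^5 - 5*g^4 - 16*g^3 + 69*g^2 - 56*g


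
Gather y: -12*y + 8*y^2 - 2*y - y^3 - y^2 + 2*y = -y^3 + 7*y^2 - 12*y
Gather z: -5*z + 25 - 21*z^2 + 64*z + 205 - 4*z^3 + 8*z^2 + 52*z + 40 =-4*z^3 - 13*z^2 + 111*z + 270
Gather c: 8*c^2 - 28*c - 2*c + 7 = 8*c^2 - 30*c + 7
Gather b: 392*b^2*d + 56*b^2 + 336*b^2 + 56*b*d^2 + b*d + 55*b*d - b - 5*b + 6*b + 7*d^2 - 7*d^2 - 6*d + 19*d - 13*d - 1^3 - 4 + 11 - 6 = b^2*(392*d + 392) + b*(56*d^2 + 56*d)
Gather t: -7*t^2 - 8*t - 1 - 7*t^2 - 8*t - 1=-14*t^2 - 16*t - 2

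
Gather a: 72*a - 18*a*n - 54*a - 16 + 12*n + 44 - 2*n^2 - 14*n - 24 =a*(18 - 18*n) - 2*n^2 - 2*n + 4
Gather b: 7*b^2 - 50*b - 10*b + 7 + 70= 7*b^2 - 60*b + 77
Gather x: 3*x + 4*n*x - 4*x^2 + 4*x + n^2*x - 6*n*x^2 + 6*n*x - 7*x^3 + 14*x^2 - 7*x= -7*x^3 + x^2*(10 - 6*n) + x*(n^2 + 10*n)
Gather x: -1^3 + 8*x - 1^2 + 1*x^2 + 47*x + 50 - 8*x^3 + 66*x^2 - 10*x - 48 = -8*x^3 + 67*x^2 + 45*x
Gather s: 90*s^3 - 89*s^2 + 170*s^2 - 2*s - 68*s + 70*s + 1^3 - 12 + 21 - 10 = 90*s^3 + 81*s^2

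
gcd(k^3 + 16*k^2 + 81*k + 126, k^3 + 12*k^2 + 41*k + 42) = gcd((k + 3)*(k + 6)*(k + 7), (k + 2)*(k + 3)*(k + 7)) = k^2 + 10*k + 21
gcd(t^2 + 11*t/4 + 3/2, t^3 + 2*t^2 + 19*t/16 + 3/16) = t + 3/4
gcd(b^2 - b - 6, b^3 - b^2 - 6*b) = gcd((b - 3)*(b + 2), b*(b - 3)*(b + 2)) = b^2 - b - 6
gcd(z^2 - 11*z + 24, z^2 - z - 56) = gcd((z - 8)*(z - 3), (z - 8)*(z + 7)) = z - 8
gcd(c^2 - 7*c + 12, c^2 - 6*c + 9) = c - 3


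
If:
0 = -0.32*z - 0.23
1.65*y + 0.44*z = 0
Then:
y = 0.19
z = -0.72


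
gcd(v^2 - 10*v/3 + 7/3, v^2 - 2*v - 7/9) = v - 7/3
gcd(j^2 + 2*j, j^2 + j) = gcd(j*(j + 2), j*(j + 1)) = j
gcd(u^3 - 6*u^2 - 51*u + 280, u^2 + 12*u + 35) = u + 7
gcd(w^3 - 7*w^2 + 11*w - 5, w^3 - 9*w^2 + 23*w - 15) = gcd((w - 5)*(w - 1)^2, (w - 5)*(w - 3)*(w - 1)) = w^2 - 6*w + 5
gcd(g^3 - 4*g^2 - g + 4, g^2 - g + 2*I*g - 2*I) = g - 1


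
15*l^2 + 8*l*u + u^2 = (3*l + u)*(5*l + u)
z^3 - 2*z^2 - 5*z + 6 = (z - 3)*(z - 1)*(z + 2)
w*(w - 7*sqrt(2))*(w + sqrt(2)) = w^3 - 6*sqrt(2)*w^2 - 14*w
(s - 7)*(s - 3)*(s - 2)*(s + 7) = s^4 - 5*s^3 - 43*s^2 + 245*s - 294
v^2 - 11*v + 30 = (v - 6)*(v - 5)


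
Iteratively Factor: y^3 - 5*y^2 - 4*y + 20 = (y + 2)*(y^2 - 7*y + 10) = (y - 5)*(y + 2)*(y - 2)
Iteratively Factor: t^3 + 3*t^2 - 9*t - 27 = (t + 3)*(t^2 - 9) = (t - 3)*(t + 3)*(t + 3)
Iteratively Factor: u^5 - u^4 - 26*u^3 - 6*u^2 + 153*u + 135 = (u - 3)*(u^4 + 2*u^3 - 20*u^2 - 66*u - 45) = (u - 5)*(u - 3)*(u^3 + 7*u^2 + 15*u + 9) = (u - 5)*(u - 3)*(u + 3)*(u^2 + 4*u + 3) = (u - 5)*(u - 3)*(u + 1)*(u + 3)*(u + 3)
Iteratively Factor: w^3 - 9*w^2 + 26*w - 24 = (w - 2)*(w^2 - 7*w + 12) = (w - 3)*(w - 2)*(w - 4)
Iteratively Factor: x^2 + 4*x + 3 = (x + 1)*(x + 3)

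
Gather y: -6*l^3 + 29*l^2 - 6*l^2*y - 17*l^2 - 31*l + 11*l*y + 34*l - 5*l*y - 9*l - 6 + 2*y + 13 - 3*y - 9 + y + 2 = -6*l^3 + 12*l^2 - 6*l + y*(-6*l^2 + 6*l)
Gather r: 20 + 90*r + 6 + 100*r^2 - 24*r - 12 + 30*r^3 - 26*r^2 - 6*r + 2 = 30*r^3 + 74*r^2 + 60*r + 16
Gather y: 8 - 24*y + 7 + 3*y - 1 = 14 - 21*y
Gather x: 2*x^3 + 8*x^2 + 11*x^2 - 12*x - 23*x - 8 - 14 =2*x^3 + 19*x^2 - 35*x - 22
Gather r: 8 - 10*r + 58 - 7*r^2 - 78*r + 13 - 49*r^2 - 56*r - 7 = -56*r^2 - 144*r + 72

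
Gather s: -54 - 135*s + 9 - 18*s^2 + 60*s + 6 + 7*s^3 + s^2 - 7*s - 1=7*s^3 - 17*s^2 - 82*s - 40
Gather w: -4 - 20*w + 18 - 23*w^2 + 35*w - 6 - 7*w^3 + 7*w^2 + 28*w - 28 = -7*w^3 - 16*w^2 + 43*w - 20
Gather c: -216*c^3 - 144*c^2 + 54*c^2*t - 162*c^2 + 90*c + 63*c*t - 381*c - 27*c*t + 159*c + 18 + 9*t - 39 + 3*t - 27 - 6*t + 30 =-216*c^3 + c^2*(54*t - 306) + c*(36*t - 132) + 6*t - 18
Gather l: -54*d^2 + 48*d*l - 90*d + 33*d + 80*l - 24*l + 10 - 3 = -54*d^2 - 57*d + l*(48*d + 56) + 7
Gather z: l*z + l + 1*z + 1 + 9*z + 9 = l + z*(l + 10) + 10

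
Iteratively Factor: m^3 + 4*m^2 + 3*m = (m + 3)*(m^2 + m) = m*(m + 3)*(m + 1)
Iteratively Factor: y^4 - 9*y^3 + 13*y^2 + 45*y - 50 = (y - 5)*(y^3 - 4*y^2 - 7*y + 10) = (y - 5)*(y - 1)*(y^2 - 3*y - 10) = (y - 5)*(y - 1)*(y + 2)*(y - 5)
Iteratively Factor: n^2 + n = (n + 1)*(n)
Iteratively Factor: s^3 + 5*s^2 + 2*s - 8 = (s + 2)*(s^2 + 3*s - 4) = (s - 1)*(s + 2)*(s + 4)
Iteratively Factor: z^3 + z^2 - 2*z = (z)*(z^2 + z - 2) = z*(z + 2)*(z - 1)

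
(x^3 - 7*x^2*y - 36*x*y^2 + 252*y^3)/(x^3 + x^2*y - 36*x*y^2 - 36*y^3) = (x - 7*y)/(x + y)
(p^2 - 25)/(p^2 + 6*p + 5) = (p - 5)/(p + 1)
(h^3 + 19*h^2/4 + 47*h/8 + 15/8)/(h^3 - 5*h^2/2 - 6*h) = (8*h^3 + 38*h^2 + 47*h + 15)/(4*h*(2*h^2 - 5*h - 12))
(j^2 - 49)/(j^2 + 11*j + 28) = (j - 7)/(j + 4)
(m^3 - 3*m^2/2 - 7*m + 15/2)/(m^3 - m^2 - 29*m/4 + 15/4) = 2*(m - 1)/(2*m - 1)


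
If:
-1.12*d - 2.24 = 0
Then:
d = -2.00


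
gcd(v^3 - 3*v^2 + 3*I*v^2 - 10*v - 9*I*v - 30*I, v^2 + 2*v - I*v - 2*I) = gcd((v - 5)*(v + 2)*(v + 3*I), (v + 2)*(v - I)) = v + 2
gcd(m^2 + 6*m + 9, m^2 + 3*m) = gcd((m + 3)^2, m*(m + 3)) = m + 3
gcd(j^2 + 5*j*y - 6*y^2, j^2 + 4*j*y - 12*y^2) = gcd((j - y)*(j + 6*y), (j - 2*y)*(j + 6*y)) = j + 6*y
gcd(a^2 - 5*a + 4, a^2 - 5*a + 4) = a^2 - 5*a + 4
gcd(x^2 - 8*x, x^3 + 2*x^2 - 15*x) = x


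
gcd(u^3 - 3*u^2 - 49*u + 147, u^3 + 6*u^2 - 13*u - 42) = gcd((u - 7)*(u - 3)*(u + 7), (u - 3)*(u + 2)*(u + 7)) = u^2 + 4*u - 21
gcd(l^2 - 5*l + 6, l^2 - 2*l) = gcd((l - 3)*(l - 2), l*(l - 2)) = l - 2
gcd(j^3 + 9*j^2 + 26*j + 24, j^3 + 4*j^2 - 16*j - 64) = j + 4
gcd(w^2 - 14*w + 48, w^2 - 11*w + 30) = w - 6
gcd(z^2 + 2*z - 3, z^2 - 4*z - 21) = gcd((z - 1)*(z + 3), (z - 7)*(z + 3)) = z + 3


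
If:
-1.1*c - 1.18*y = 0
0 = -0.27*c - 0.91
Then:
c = -3.37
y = 3.14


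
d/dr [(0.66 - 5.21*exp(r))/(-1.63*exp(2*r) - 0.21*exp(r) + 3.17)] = (-8.4923*exp(2*r) + 2.1516*exp(r) - 16.3771)*exp(r)/(2.6569*exp(4*r) + 0.6846*exp(3*r) - 10.2901*exp(2*r) - 1.3314*exp(r) + 10.0489)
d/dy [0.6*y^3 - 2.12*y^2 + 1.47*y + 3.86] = 1.8*y^2 - 4.24*y + 1.47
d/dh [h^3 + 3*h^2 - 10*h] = 3*h^2 + 6*h - 10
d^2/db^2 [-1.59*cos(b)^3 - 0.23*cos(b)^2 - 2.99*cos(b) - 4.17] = 4.1825*cos(b) + 0.46*cos(2*b) + 3.5775*cos(3*b)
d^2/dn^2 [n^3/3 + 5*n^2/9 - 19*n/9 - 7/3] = 2*n + 10/9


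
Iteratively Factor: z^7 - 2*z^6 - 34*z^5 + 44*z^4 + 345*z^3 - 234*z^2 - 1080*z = (z + 3)*(z^6 - 5*z^5 - 19*z^4 + 101*z^3 + 42*z^2 - 360*z) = (z + 2)*(z + 3)*(z^5 - 7*z^4 - 5*z^3 + 111*z^2 - 180*z) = (z - 5)*(z + 2)*(z + 3)*(z^4 - 2*z^3 - 15*z^2 + 36*z) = z*(z - 5)*(z + 2)*(z + 3)*(z^3 - 2*z^2 - 15*z + 36) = z*(z - 5)*(z + 2)*(z + 3)*(z + 4)*(z^2 - 6*z + 9) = z*(z - 5)*(z - 3)*(z + 2)*(z + 3)*(z + 4)*(z - 3)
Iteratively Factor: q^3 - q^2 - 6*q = (q)*(q^2 - q - 6) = q*(q + 2)*(q - 3)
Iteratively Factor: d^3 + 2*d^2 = (d + 2)*(d^2) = d*(d + 2)*(d)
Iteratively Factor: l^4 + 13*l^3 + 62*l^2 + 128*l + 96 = (l + 4)*(l^3 + 9*l^2 + 26*l + 24) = (l + 2)*(l + 4)*(l^2 + 7*l + 12) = (l + 2)*(l + 3)*(l + 4)*(l + 4)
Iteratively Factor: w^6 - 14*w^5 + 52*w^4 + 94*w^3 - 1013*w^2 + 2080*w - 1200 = (w - 5)*(w^5 - 9*w^4 + 7*w^3 + 129*w^2 - 368*w + 240) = (w - 5)*(w - 3)*(w^4 - 6*w^3 - 11*w^2 + 96*w - 80) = (w - 5)*(w - 3)*(w + 4)*(w^3 - 10*w^2 + 29*w - 20) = (w - 5)^2*(w - 3)*(w + 4)*(w^2 - 5*w + 4) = (w - 5)^2*(w - 3)*(w - 1)*(w + 4)*(w - 4)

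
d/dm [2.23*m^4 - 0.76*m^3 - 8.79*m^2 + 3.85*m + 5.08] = 8.92*m^3 - 2.28*m^2 - 17.58*m + 3.85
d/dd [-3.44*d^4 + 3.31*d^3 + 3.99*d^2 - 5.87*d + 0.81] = -13.76*d^3 + 9.93*d^2 + 7.98*d - 5.87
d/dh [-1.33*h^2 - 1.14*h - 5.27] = -2.66*h - 1.14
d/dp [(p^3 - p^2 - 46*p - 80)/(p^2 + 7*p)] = (p^4 + 14*p^3 + 39*p^2 + 160*p + 560)/(p^2*(p^2 + 14*p + 49))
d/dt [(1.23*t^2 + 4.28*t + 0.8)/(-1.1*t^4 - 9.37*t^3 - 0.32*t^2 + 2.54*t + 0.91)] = (2.706*t^5 + 25.6491*t^4 + 83.7272*t^3 + 26.9818*t^2 + 2.7506*t + 1.8628)/(1.21*t^8 + 20.614*t^7 + 88.5009*t^6 + 0.408799999999998*t^5 - 49.4992*t^4 - 18.679*t^3 + 5.8692*t^2 + 4.6228*t + 0.8281)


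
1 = 1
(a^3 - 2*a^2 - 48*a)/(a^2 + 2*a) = (a^2 - 2*a - 48)/(a + 2)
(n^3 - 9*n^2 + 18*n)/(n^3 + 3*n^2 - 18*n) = (n - 6)/(n + 6)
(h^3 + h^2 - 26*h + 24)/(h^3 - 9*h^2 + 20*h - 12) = (h^2 + 2*h - 24)/(h^2 - 8*h + 12)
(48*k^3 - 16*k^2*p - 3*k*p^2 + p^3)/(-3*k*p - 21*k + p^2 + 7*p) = (-16*k^2 + p^2)/(p + 7)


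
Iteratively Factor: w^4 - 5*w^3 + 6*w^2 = (w)*(w^3 - 5*w^2 + 6*w) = w*(w - 3)*(w^2 - 2*w) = w*(w - 3)*(w - 2)*(w)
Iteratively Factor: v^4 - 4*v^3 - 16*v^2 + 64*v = (v)*(v^3 - 4*v^2 - 16*v + 64) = v*(v - 4)*(v^2 - 16) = v*(v - 4)*(v + 4)*(v - 4)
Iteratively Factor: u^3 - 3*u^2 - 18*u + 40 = (u - 2)*(u^2 - u - 20) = (u - 2)*(u + 4)*(u - 5)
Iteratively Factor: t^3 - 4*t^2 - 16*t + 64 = (t - 4)*(t^2 - 16) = (t - 4)*(t + 4)*(t - 4)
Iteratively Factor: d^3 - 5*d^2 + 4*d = (d)*(d^2 - 5*d + 4) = d*(d - 4)*(d - 1)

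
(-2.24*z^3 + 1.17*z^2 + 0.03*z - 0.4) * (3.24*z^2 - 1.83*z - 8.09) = -7.2576*z^5 + 7.89*z^4 + 16.0777*z^3 - 10.8162*z^2 + 0.4893*z + 3.236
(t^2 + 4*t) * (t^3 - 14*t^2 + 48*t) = t^5 - 10*t^4 - 8*t^3 + 192*t^2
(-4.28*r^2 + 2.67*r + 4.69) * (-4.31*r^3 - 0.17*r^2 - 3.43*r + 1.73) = 18.4468*r^5 - 10.7801*r^4 - 5.9874*r^3 - 17.3598*r^2 - 11.4676*r + 8.1137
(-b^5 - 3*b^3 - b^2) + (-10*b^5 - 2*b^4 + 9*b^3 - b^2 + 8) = -11*b^5 - 2*b^4 + 6*b^3 - 2*b^2 + 8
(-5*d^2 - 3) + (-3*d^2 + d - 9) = -8*d^2 + d - 12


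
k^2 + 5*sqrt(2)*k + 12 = (k + 2*sqrt(2))*(k + 3*sqrt(2))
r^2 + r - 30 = (r - 5)*(r + 6)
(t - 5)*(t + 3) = t^2 - 2*t - 15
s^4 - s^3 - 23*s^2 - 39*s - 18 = (s - 6)*(s + 1)^2*(s + 3)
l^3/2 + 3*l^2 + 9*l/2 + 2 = (l/2 + 1/2)*(l + 1)*(l + 4)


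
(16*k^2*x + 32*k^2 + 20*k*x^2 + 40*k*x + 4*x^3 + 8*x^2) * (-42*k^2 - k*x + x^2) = -672*k^4*x - 1344*k^4 - 856*k^3*x^2 - 1712*k^3*x - 172*k^2*x^3 - 344*k^2*x^2 + 16*k*x^4 + 32*k*x^3 + 4*x^5 + 8*x^4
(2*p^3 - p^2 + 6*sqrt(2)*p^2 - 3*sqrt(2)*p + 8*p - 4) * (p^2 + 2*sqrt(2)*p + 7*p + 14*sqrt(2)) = 2*p^5 + 13*p^4 + 10*sqrt(2)*p^4 + 25*p^3 + 65*sqrt(2)*p^3 - 19*sqrt(2)*p^2 + 208*p^2 - 112*p + 104*sqrt(2)*p - 56*sqrt(2)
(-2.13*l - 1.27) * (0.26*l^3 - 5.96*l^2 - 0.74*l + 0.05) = -0.5538*l^4 + 12.3646*l^3 + 9.1454*l^2 + 0.8333*l - 0.0635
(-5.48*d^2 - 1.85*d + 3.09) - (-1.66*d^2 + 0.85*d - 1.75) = -3.82*d^2 - 2.7*d + 4.84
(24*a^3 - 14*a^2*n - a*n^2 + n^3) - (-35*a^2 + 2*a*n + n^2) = 24*a^3 - 14*a^2*n + 35*a^2 - a*n^2 - 2*a*n + n^3 - n^2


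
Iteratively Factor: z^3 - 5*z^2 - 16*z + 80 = (z - 4)*(z^2 - z - 20) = (z - 4)*(z + 4)*(z - 5)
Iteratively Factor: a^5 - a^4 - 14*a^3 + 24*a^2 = (a - 2)*(a^4 + a^3 - 12*a^2) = (a - 2)*(a + 4)*(a^3 - 3*a^2) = (a - 3)*(a - 2)*(a + 4)*(a^2) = a*(a - 3)*(a - 2)*(a + 4)*(a)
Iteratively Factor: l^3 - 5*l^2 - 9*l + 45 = (l - 5)*(l^2 - 9) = (l - 5)*(l - 3)*(l + 3)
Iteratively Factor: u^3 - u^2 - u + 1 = (u - 1)*(u^2 - 1) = (u - 1)^2*(u + 1)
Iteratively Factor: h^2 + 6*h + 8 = (h + 4)*(h + 2)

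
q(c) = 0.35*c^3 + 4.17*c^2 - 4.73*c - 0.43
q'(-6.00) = -16.97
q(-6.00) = 102.47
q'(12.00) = 246.55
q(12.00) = 1148.09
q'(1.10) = 5.71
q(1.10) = -0.12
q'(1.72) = 12.72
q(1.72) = 5.55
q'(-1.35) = -14.08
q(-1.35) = 12.69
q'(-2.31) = -18.39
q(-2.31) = 28.43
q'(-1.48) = -14.77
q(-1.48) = 14.57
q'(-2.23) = -18.11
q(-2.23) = 26.97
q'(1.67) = 12.13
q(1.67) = 4.93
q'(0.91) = 3.73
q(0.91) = -1.02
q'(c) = 1.05*c^2 + 8.34*c - 4.73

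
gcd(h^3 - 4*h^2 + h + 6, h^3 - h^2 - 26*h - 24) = h + 1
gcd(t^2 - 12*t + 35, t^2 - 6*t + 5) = t - 5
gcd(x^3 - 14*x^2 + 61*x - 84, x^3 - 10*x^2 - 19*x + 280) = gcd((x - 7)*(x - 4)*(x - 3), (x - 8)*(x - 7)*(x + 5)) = x - 7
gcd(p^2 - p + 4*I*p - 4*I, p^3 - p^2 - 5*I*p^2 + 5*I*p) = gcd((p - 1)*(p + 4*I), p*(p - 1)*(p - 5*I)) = p - 1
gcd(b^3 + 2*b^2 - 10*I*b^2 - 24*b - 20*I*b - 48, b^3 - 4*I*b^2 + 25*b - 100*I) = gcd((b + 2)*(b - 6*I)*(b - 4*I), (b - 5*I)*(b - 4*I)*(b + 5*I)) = b - 4*I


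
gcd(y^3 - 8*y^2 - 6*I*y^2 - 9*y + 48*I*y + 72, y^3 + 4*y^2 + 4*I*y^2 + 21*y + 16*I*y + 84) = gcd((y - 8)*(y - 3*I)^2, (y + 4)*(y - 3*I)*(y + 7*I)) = y - 3*I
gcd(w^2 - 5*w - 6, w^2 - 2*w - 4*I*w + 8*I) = 1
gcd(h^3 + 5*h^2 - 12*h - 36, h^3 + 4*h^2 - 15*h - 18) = h^2 + 3*h - 18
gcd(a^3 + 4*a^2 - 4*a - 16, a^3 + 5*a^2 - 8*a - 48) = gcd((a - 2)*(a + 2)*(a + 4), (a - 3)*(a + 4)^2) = a + 4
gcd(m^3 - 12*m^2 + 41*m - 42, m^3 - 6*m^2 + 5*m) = 1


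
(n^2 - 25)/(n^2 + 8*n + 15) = (n - 5)/(n + 3)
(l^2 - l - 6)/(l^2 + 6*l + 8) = (l - 3)/(l + 4)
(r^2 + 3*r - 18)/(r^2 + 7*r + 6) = (r - 3)/(r + 1)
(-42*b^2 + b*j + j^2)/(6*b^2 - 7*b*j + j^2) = (-7*b - j)/(b - j)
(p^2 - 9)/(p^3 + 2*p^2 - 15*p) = (p + 3)/(p*(p + 5))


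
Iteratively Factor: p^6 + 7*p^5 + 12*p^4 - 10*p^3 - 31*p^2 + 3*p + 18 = (p + 2)*(p^5 + 5*p^4 + 2*p^3 - 14*p^2 - 3*p + 9) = (p - 1)*(p + 2)*(p^4 + 6*p^3 + 8*p^2 - 6*p - 9) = (p - 1)*(p + 1)*(p + 2)*(p^3 + 5*p^2 + 3*p - 9) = (p - 1)*(p + 1)*(p + 2)*(p + 3)*(p^2 + 2*p - 3) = (p - 1)*(p + 1)*(p + 2)*(p + 3)^2*(p - 1)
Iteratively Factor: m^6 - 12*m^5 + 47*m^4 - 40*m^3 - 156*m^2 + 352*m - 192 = (m - 3)*(m^5 - 9*m^4 + 20*m^3 + 20*m^2 - 96*m + 64) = (m - 3)*(m + 2)*(m^4 - 11*m^3 + 42*m^2 - 64*m + 32) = (m - 3)*(m - 1)*(m + 2)*(m^3 - 10*m^2 + 32*m - 32) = (m - 4)*(m - 3)*(m - 1)*(m + 2)*(m^2 - 6*m + 8) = (m - 4)*(m - 3)*(m - 2)*(m - 1)*(m + 2)*(m - 4)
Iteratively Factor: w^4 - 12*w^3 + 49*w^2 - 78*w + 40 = (w - 1)*(w^3 - 11*w^2 + 38*w - 40) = (w - 5)*(w - 1)*(w^2 - 6*w + 8) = (w - 5)*(w - 4)*(w - 1)*(w - 2)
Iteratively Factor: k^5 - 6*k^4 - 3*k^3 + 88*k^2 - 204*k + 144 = (k + 4)*(k^4 - 10*k^3 + 37*k^2 - 60*k + 36) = (k - 3)*(k + 4)*(k^3 - 7*k^2 + 16*k - 12) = (k - 3)^2*(k + 4)*(k^2 - 4*k + 4) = (k - 3)^2*(k - 2)*(k + 4)*(k - 2)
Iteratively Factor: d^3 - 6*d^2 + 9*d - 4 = (d - 1)*(d^2 - 5*d + 4) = (d - 4)*(d - 1)*(d - 1)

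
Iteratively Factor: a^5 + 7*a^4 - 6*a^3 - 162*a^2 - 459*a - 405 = (a - 5)*(a^4 + 12*a^3 + 54*a^2 + 108*a + 81) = (a - 5)*(a + 3)*(a^3 + 9*a^2 + 27*a + 27) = (a - 5)*(a + 3)^2*(a^2 + 6*a + 9) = (a - 5)*(a + 3)^3*(a + 3)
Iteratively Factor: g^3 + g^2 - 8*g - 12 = (g + 2)*(g^2 - g - 6) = (g - 3)*(g + 2)*(g + 2)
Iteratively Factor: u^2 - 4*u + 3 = (u - 3)*(u - 1)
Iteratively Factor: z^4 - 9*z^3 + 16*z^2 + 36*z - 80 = (z - 5)*(z^3 - 4*z^2 - 4*z + 16) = (z - 5)*(z - 4)*(z^2 - 4) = (z - 5)*(z - 4)*(z + 2)*(z - 2)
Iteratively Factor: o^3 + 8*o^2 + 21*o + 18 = (o + 3)*(o^2 + 5*o + 6) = (o + 3)^2*(o + 2)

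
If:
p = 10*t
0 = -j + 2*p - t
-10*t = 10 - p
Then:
No Solution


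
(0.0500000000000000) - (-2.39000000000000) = 2.44000000000000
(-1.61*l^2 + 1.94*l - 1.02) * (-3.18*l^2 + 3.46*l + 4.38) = 5.1198*l^4 - 11.7398*l^3 + 2.9042*l^2 + 4.968*l - 4.4676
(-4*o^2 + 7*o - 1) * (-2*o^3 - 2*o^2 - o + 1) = 8*o^5 - 6*o^4 - 8*o^3 - 9*o^2 + 8*o - 1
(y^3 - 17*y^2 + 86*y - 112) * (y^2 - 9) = y^5 - 17*y^4 + 77*y^3 + 41*y^2 - 774*y + 1008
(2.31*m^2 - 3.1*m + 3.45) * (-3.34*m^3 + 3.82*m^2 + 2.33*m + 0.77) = -7.7154*m^5 + 19.1782*m^4 - 17.9827*m^3 + 7.7347*m^2 + 5.6515*m + 2.6565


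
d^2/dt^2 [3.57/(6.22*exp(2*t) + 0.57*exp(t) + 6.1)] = (3.57*(12.44*exp(t) + 0.57)*(24.88*exp(t) + 1.14)*exp(t) - (88.8216*exp(t) + 2.0349)*(6.22*exp(2*t) + 0.57*exp(t) + 6.1))*exp(t)/(6.22*exp(2*t) + 0.57*exp(t) + 6.1)^3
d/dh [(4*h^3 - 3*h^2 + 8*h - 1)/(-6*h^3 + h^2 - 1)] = 2*(-7*h^4 + 48*h^3 - 19*h^2 + 4*h - 4)/(36*h^6 - 12*h^5 + h^4 + 12*h^3 - 2*h^2 + 1)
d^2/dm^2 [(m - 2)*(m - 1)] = 2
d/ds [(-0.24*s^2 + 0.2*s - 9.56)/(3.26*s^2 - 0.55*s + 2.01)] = (-0.52*s^2 + 61.3664*s - 4.856)/(10.6276*s^4 - 3.586*s^3 + 13.4077*s^2 - 2.211*s + 4.0401)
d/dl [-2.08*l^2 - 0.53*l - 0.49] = -4.16*l - 0.53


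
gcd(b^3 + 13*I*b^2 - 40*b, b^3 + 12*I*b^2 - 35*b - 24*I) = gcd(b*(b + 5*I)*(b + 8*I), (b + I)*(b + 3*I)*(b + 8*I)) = b + 8*I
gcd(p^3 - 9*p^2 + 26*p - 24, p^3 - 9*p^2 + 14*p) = p - 2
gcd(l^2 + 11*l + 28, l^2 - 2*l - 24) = l + 4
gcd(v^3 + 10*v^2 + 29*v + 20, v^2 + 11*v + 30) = v + 5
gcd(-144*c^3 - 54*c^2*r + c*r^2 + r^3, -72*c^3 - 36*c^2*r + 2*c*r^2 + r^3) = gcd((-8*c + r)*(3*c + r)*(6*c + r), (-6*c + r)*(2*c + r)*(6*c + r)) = 6*c + r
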